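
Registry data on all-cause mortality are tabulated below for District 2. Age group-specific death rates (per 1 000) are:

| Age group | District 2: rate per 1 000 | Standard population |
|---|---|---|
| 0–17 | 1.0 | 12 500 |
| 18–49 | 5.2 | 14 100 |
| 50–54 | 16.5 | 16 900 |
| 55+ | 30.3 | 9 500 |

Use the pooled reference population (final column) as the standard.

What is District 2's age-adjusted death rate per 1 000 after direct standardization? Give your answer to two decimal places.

Standard total = 53 000; weights = 0.2358, 0.2660, 0.3189, 0.1792.
Standardized rate: 0.2358×1.0 + 0.2660×5.2 + 0.3189×16.5 + 0.1792×30.3 = 12.3117 per 1 000.

12.31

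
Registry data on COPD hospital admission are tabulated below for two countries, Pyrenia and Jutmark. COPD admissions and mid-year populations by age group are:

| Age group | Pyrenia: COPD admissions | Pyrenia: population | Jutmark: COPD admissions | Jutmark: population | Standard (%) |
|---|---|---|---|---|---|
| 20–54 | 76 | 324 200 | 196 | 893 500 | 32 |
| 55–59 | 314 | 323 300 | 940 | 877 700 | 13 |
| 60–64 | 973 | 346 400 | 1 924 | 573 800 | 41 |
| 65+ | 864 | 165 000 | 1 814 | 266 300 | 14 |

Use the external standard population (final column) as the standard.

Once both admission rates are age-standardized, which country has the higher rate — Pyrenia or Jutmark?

Age-specific rates per 10 000 for Pyrenia: 2.34, 9.71, 28.09, 52.36.
For Jutmark: 2.19, 10.71, 33.53, 68.12.
Standard weights: 0.32, 0.13, 0.41, 0.14.
Pyrenia: 0.3200×2.34 + 0.1300×9.71 + 0.4100×28.09 + 0.1400×52.36 = 20.8601 per 10 000.
Jutmark: 0.3200×2.19 + 0.1300×10.71 + 0.4100×33.53 + 0.1400×68.12 = 25.3785 per 10 000.
The crude rates (19.22 vs 18.67) would put Pyrenia higher, but that reflects its age composition; once standardized to a common age structure, Jutmark has the higher underlying rate.

Jutmark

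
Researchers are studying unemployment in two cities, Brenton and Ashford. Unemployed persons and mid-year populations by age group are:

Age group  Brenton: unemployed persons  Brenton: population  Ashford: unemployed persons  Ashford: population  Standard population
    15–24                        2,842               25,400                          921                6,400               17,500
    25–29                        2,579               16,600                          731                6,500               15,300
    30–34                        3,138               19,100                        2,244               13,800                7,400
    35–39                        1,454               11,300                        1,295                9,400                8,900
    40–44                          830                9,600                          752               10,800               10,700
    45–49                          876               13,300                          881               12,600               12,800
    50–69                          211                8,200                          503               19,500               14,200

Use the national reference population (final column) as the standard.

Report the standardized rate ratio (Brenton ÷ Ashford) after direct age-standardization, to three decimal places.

Age-specific rates per 1,000 for Brenton: 111.890, 155.361, 164.293, 128.673, 86.458, 65.865, 25.732.
For Ashford: 143.906, 112.462, 162.609, 137.766, 69.630, 69.921, 25.795.
Standard total = 86,800; weights = 0.2016, 0.1763, 0.0853, 0.1025, 0.1233, 0.1475, 0.1636.
Brenton: 0.2016×111.890 + 0.1763×155.361 + 0.0853×164.293 + 0.1025×128.673 + 0.1233×86.458 + 0.1475×65.865 + 0.1636×25.732 = 101.7237 per 1,000.
Ashford: 0.2016×143.906 + 0.1763×112.462 + 0.0853×162.609 + 0.1025×137.766 + 0.1233×69.630 + 0.1475×69.921 + 0.1636×25.795 = 99.9395 per 1,000.
Ratio = 101.7237 ÷ 99.9395 = 1.01785.

1.018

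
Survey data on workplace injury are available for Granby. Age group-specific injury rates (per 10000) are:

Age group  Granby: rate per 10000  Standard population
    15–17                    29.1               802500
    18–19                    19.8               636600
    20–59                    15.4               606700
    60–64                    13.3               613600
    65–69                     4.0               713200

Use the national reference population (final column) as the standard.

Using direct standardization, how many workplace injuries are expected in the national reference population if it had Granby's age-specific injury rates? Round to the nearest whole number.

5631

Expected workplace injuries = Σ (standard pop × age-specific rate ÷ 10000)
= 802500×29.1/10000 + 636600×19.8/10000 + 606700×15.4/10000 + 613600×13.3/10000 + 713200×4.0/10000
= 2335.28 + 1260.47 + 934.32 + 816.09 + 285.28 = 5631.43.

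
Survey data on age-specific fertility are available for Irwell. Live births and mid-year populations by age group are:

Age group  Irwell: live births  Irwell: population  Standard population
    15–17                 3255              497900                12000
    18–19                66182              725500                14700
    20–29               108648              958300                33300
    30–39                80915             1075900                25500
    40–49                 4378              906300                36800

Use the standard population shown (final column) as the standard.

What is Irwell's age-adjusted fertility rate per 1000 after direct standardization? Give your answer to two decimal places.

59.61

Age-specific rates per 1000 for Irwell: 6.537, 91.223, 113.376, 75.207, 4.831.
Standard total = 122300; weights = 0.0981, 0.1202, 0.2723, 0.2085, 0.3009.
Standardized rate: 0.0981×6.537 + 0.1202×91.223 + 0.2723×113.376 + 0.2085×75.207 + 0.3009×4.831 = 59.6106 per 1000.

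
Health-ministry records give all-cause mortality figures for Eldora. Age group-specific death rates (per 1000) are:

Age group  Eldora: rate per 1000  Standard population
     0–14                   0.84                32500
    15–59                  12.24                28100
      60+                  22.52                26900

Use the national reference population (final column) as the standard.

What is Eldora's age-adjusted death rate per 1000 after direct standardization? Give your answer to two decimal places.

Standard total = 87500; weights = 0.3714, 0.3211, 0.3074.
Standardized rate: 0.3714×0.84 + 0.3211×12.24 + 0.3074×22.52 = 11.1661 per 1000.

11.17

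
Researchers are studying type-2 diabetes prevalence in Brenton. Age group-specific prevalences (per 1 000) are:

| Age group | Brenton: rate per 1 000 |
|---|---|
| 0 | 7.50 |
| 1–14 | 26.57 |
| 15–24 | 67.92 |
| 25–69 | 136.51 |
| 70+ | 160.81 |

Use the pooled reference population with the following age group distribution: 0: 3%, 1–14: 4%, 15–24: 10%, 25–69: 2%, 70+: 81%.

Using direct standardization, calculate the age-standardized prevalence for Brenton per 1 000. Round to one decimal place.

141.1

Standard weights: 0.03, 0.04, 0.10, 0.02, 0.81.
Standardized rate: 0.0300×7.50 + 0.0400×26.57 + 0.1000×67.92 + 0.0200×136.51 + 0.8100×160.81 = 141.0661 per 1 000.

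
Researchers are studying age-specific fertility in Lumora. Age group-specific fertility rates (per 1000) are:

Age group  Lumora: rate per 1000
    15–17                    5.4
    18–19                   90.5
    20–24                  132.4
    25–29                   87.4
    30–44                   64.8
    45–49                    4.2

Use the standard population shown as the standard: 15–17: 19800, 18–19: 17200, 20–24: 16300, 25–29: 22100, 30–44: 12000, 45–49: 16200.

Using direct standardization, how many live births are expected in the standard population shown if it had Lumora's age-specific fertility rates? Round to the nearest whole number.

Expected live births = Σ (standard pop × age-specific rate ÷ 1000)
= 19800×5.4/1000 + 17200×90.5/1000 + 16300×132.4/1000 + 22100×87.4/1000 + 12000×64.8/1000 + 16200×4.2/1000
= 106.92 + 1556.60 + 2158.12 + 1931.54 + 777.60 + 68.04 = 6598.82.

6599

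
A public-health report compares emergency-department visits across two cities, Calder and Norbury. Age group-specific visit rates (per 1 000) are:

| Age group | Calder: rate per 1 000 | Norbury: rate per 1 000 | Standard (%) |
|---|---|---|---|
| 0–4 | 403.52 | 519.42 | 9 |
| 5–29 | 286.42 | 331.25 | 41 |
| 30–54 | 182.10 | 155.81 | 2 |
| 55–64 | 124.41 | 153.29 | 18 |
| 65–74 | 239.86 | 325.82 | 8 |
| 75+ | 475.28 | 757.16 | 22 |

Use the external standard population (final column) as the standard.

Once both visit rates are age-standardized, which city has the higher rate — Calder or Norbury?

Norbury

Standard weights: 0.09, 0.41, 0.02, 0.18, 0.08, 0.22.
Calder: 0.0900×403.52 + 0.4100×286.42 + 0.0200×182.10 + 0.1800×124.41 + 0.0800×239.86 + 0.2200×475.28 = 303.5352 per 1 000.
Norbury: 0.0900×519.42 + 0.4100×331.25 + 0.0200×155.81 + 0.1800×153.29 + 0.0800×325.82 + 0.2200×757.16 = 405.9095 per 1 000.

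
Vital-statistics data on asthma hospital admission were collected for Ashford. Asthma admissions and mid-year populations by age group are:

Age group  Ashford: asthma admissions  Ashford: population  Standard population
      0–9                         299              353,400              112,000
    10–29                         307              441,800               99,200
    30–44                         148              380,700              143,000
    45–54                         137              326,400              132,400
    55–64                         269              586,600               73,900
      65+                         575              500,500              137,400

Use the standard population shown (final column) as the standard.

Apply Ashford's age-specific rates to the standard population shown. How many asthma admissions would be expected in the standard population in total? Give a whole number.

Age-specific rates per 10,000 for Ashford: 8.46, 6.95, 3.89, 4.20, 4.59, 11.49.
Expected asthma admissions = Σ (standard pop × age-specific rate ÷ 10,000)
= 112,000×8.46/10,000 + 99,200×6.95/10,000 + 143,000×3.89/10,000 + 132,400×4.20/10,000 + 73,900×4.59/10,000 + 137,400×11.49/10,000
= 94.76 + 68.93 + 55.59 + 55.57 + 33.89 + 157.85 = 466.60.

467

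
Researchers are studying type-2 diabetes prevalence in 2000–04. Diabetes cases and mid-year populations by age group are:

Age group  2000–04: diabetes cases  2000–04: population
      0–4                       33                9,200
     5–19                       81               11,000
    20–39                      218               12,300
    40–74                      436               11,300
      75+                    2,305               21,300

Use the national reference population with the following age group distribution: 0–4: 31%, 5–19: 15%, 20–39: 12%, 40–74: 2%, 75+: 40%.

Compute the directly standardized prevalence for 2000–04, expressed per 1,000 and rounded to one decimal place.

Age-specific rates per 1,000 for 2000–04: 3.587, 7.364, 17.724, 38.584, 108.216.
Standard weights: 0.31, 0.15, 0.12, 0.02, 0.40.
Standardized rate: 0.3100×3.587 + 0.1500×7.364 + 0.1200×17.724 + 0.0200×38.584 + 0.4000×108.216 = 48.4014 per 1,000.

48.4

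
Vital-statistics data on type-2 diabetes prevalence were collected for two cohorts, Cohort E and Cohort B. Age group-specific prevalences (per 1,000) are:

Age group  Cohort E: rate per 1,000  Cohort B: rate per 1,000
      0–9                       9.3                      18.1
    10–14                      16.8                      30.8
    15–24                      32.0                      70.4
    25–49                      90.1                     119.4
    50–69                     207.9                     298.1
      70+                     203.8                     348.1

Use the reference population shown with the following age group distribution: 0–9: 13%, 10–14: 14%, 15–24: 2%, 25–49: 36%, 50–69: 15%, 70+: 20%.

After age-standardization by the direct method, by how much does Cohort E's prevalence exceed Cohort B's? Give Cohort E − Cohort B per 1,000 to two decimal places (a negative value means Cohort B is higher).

Standard weights: 0.13, 0.14, 0.02, 0.36, 0.15, 0.20.
Cohort E: 0.1300×9.3 + 0.1400×16.8 + 0.0200×32.0 + 0.3600×90.1 + 0.1500×207.9 + 0.2000×203.8 = 108.5820 per 1,000.
Cohort B: 0.1300×18.1 + 0.1400×30.8 + 0.0200×70.4 + 0.3600×119.4 + 0.1500×298.1 + 0.2000×348.1 = 165.3920 per 1,000.
Difference = 108.5820 − 165.3920 = -56.8100.

-56.81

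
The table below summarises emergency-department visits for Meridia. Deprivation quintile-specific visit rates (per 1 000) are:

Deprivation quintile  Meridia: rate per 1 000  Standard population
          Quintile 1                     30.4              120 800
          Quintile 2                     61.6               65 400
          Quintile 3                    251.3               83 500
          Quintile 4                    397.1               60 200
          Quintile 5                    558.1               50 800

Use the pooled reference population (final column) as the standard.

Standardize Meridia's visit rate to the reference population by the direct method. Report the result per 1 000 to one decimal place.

212.6

Standard total = 380 700; weights = 0.3173, 0.1718, 0.2193, 0.1581, 0.1334.
Standardized rate: 0.3173×30.4 + 0.1718×61.6 + 0.2193×251.3 + 0.1581×397.1 + 0.1334×558.1 = 212.6121 per 1 000.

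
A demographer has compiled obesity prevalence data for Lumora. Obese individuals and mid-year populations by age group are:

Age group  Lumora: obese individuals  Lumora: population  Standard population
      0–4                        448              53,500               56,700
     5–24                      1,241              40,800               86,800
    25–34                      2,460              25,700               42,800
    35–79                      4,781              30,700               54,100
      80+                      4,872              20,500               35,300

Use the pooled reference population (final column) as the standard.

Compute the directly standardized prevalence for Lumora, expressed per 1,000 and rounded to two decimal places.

Age-specific rates per 1,000 for Lumora: 8.374, 30.417, 95.720, 155.733, 237.659.
Standard total = 275,700; weights = 0.2057, 0.3148, 0.1552, 0.1962, 0.1280.
Standardized rate: 0.2057×8.374 + 0.3148×30.417 + 0.1552×95.720 + 0.1962×155.733 + 0.1280×237.659 = 87.1464 per 1,000.

87.15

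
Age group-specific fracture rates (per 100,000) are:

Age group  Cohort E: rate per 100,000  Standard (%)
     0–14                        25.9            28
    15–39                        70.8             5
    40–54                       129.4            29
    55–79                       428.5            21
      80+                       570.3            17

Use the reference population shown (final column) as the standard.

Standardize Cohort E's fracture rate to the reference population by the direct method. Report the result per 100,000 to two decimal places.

235.25

Standard weights: 0.28, 0.05, 0.29, 0.21, 0.17.
Standardized rate: 0.2800×25.9 + 0.0500×70.8 + 0.2900×129.4 + 0.2100×428.5 + 0.1700×570.3 = 235.2540 per 100,000.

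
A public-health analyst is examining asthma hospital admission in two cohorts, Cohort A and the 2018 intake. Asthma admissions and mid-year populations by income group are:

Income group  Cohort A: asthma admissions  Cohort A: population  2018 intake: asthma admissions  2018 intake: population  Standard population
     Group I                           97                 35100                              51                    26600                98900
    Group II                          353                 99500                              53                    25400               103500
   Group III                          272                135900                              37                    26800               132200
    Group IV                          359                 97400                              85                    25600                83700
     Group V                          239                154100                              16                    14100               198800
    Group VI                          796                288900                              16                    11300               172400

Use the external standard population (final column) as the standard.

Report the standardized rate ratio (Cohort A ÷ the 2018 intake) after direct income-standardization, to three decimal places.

1.495

Income-specific rates per 10000 for Cohort A: 27.64, 35.48, 20.01, 36.86, 15.51, 27.55.
For the 2018 intake: 19.17, 20.87, 13.81, 33.20, 11.35, 14.16.
Standard total = 789500; weights = 0.1253, 0.1311, 0.1674, 0.1060, 0.2518, 0.2184.
Cohort A: 0.1253×27.64 + 0.1311×35.48 + 0.1674×20.01 + 0.1060×36.86 + 0.2518×15.51 + 0.2184×27.55 = 25.2937 per 10000.
The 2018 intake: 0.1253×19.17 + 0.1311×20.87 + 0.1674×13.81 + 0.1060×33.20 + 0.2518×11.35 + 0.2184×14.16 = 16.9184 per 10000.
Ratio = 25.2937 ÷ 16.9184 = 1.49505.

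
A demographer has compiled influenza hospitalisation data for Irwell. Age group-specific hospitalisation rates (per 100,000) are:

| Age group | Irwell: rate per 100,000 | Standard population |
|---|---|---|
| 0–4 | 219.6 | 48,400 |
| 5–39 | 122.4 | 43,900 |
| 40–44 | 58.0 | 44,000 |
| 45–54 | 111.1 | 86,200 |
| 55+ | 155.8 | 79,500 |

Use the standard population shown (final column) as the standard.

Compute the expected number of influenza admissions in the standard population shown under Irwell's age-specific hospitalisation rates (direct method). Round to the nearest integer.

Expected influenza admissions = Σ (standard pop × age-specific rate ÷ 100,000)
= 48,400×219.6/100,000 + 43,900×122.4/100,000 + 44,000×58.0/100,000 + 86,200×111.1/100,000 + 79,500×155.8/100,000
= 106.29 + 53.73 + 25.52 + 95.77 + 123.86 = 405.17.

405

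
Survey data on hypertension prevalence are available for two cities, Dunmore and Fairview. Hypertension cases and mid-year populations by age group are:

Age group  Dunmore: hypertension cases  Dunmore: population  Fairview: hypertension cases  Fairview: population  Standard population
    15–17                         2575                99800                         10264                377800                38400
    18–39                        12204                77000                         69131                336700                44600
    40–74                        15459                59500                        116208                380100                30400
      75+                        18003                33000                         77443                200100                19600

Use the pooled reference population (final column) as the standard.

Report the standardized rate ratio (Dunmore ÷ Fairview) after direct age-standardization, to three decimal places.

Age-specific rates per 1000 for Dunmore: 25.802, 158.494, 259.815, 545.545.
For Fairview: 27.168, 205.319, 305.730, 387.021.
Standard total = 133000; weights = 0.2887, 0.3353, 0.2286, 0.1474.
Dunmore: 0.2887×25.802 + 0.3353×158.494 + 0.2286×259.815 + 0.1474×545.545 = 200.3809 per 1000.
Fairview: 0.2887×27.168 + 0.3353×205.319 + 0.2286×305.730 + 0.1474×387.021 = 203.6113 per 1000.
Ratio = 200.3809 ÷ 203.6113 = 0.98413.

0.984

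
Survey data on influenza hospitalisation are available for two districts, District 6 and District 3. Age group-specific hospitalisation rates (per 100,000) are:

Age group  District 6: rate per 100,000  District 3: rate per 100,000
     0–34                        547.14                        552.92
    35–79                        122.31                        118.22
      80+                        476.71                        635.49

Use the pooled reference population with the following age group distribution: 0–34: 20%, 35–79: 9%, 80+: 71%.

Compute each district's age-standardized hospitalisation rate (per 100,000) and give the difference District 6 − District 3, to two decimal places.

Standard weights: 0.20, 0.09, 0.71.
District 6: 0.2000×547.14 + 0.0900×122.31 + 0.7100×476.71 = 458.9000 per 100,000.
District 3: 0.2000×552.92 + 0.0900×118.22 + 0.7100×635.49 = 572.4217 per 100,000.
Difference = 458.9000 − 572.4217 = -113.5217.

-113.52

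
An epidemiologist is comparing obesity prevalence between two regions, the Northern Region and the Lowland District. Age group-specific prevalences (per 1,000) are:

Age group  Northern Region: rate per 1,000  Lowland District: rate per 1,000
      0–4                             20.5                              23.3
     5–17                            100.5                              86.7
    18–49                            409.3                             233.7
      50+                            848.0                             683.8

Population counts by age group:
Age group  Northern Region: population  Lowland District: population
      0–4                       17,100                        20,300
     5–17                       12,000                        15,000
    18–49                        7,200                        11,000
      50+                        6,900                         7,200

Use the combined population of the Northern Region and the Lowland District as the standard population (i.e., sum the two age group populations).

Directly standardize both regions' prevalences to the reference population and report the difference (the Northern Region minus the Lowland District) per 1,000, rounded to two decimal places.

59.76

Combined standard total = 96,700; weights = 0.3868, 0.2792, 0.1882, 0.1458.
The Northern Region: 0.3868×20.5 + 0.2792×100.5 + 0.1882×409.3 + 0.1458×848.0 = 236.6728 per 1,000.
The Lowland District: 0.3868×23.3 + 0.2792×86.7 + 0.1882×233.7 + 0.1458×683.8 = 176.9104 per 1,000.
Difference = 236.6728 − 176.9104 = 59.7624.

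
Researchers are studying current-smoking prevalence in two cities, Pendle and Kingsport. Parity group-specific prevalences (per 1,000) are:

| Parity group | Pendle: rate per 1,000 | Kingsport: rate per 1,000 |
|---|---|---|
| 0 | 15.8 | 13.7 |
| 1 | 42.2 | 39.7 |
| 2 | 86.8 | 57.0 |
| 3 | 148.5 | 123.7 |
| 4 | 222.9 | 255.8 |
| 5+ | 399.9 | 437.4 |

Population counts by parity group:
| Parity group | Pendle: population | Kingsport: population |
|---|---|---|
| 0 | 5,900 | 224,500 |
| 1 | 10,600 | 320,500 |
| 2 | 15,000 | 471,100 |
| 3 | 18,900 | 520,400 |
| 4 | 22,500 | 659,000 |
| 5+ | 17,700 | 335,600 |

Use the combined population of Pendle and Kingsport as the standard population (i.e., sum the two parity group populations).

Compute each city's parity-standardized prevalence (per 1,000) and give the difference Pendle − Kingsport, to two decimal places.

Combined standard total = 2,621,700; weights = 0.0879, 0.1263, 0.1854, 0.2057, 0.2599, 0.1348.
Pendle: 0.0879×15.8 + 0.1263×42.2 + 0.1854×86.8 + 0.2057×148.5 + 0.2599×222.9 + 0.1348×399.9 = 165.1918 per 1,000.
Kingsport: 0.0879×13.7 + 0.1263×39.7 + 0.1854×57.0 + 0.2057×123.7 + 0.2599×255.8 + 0.1348×437.4 = 167.6704 per 1,000.
Difference = 165.1918 − 167.6704 = -2.4786.

-2.48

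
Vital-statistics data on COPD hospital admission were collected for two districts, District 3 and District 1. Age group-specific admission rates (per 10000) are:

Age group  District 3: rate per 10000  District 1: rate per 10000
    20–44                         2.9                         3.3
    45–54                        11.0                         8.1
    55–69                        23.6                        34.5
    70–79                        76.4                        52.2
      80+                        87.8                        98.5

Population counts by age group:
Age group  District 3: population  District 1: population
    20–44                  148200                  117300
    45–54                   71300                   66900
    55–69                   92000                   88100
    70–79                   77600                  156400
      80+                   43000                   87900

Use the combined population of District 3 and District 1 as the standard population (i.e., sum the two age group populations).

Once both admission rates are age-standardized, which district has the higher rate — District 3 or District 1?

Combined standard total = 948700; weights = 0.2799, 0.1457, 0.1898, 0.2467, 0.1380.
District 3: 0.2799×2.9 + 0.1457×11.0 + 0.1898×23.6 + 0.2467×76.4 + 0.1380×87.8 = 37.8530 per 10000.
District 1: 0.2799×3.3 + 0.1457×8.1 + 0.1898×34.5 + 0.2467×52.2 + 0.1380×98.5 = 35.1191 per 10000.
The crude rates (30.29 vs 40.25) would put District 1 higher, but that reflects its age composition; once standardized to a common age structure, District 3 has the higher underlying rate.

District 3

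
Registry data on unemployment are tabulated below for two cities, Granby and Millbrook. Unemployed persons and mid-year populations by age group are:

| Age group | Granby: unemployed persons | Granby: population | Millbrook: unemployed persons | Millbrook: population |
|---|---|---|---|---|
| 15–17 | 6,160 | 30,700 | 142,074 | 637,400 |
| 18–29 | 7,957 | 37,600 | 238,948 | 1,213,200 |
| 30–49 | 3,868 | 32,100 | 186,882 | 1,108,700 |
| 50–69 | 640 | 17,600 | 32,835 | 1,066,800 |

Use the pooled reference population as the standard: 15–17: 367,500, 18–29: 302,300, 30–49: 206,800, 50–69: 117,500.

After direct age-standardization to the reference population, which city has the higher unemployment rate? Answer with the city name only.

Millbrook

Age-specific rates per 1,000 for Granby: 200.651, 211.622, 120.498, 36.364.
For Millbrook: 222.896, 196.957, 168.560, 30.779.
Standard total = 994,100; weights = 0.3697, 0.3041, 0.2080, 0.1182.
Granby: 0.3697×200.651 + 0.3041×211.622 + 0.2080×120.498 + 0.1182×36.364 = 167.8952 per 1,000.
Millbrook: 0.3697×222.896 + 0.3041×196.957 + 0.2080×168.560 + 0.1182×30.779 = 180.9969 per 1,000.
The crude rates (157.84 vs 149.21) would put Granby higher, but that reflects its age composition; once standardized to a common age structure, Millbrook has the higher underlying rate.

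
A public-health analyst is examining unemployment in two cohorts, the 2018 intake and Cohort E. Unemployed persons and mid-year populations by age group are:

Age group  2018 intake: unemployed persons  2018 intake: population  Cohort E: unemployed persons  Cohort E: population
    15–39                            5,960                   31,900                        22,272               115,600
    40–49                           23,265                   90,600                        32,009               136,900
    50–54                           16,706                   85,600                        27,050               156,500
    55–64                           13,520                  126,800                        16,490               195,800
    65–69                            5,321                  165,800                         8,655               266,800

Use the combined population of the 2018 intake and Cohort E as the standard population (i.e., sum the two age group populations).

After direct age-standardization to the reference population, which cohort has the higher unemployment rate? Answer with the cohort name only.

2018 intake

Age-specific rates per 1,000 for the 2018 intake: 186.834, 256.788, 195.164, 106.625, 32.093.
For Cohort E: 192.664, 233.813, 172.843, 84.219, 32.440.
Combined standard total = 1,372,300; weights = 0.1075, 0.1658, 0.1764, 0.2351, 0.3152.
The 2018 intake: 0.1075×186.834 + 0.1658×256.788 + 0.1764×195.164 + 0.2351×106.625 + 0.3152×32.093 = 132.2647 per 1,000.
Cohort E: 0.1075×192.664 + 0.1658×233.813 + 0.1764×172.843 + 0.2351×84.219 + 0.3152×32.440 = 119.9871 per 1,000.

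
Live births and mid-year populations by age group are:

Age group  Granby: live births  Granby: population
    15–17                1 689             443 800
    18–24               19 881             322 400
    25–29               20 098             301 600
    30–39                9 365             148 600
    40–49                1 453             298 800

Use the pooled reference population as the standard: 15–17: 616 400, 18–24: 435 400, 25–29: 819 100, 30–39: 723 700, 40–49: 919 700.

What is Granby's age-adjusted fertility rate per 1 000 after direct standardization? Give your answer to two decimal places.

Age-specific rates per 1 000 for Granby: 3.806, 61.666, 66.638, 63.022, 4.863.
Standard total = 3 514 300; weights = 0.1754, 0.1239, 0.2331, 0.2059, 0.2617.
Standardized rate: 0.1754×3.806 + 0.1239×61.666 + 0.2331×66.638 + 0.2059×63.022 + 0.2617×4.863 = 38.0899 per 1 000.

38.09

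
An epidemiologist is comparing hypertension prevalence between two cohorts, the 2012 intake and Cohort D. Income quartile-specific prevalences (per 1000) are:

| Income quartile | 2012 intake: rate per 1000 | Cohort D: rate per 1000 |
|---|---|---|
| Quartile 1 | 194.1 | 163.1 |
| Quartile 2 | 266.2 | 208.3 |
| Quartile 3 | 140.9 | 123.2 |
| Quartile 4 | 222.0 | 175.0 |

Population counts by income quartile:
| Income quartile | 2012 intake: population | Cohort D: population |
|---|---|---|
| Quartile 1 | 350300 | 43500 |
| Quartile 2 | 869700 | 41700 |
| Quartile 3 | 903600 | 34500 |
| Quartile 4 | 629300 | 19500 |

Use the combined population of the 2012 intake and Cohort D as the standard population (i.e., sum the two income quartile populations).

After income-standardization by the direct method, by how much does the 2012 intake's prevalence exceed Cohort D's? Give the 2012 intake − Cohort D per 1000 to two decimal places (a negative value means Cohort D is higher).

Combined standard total = 2892100; weights = 0.1362, 0.3151, 0.3244, 0.2243.
The 2012 intake: 0.1362×194.1 + 0.3151×266.2 + 0.3244×140.9 + 0.2243×222.0 = 205.8238 per 1000.
Cohort D: 0.1362×163.1 + 0.3151×208.3 + 0.3244×123.2 + 0.2243×175.0 = 167.0714 per 1000.
Difference = 205.8238 − 167.0714 = 38.7524.

38.75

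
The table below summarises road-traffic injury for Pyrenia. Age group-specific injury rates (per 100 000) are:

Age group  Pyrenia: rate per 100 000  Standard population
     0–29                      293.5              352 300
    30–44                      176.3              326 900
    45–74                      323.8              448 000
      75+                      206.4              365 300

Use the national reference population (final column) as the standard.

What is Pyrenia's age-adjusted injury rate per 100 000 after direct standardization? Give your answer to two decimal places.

255.61

Standard total = 1 492 500; weights = 0.2360, 0.2190, 0.3002, 0.2448.
Standardized rate: 0.2360×293.5 + 0.2190×176.3 + 0.3002×323.8 + 0.2448×206.4 = 255.6066 per 100 000.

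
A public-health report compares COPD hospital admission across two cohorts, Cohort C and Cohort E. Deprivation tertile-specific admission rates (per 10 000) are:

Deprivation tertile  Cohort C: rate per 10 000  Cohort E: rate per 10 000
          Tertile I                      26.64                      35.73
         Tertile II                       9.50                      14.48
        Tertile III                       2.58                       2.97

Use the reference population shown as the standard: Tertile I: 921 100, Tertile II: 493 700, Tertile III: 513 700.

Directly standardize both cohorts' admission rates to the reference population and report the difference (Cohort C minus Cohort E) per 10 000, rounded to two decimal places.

-5.72

Standard total = 1 928 500; weights = 0.4776, 0.2560, 0.2664.
Cohort C: 0.4776×26.64 + 0.2560×9.50 + 0.2664×2.58 = 15.8432 per 10 000.
Cohort E: 0.4776×35.73 + 0.2560×14.48 + 0.2664×2.97 = 21.5636 per 10 000.
Difference = 15.8432 − 21.5636 = -5.7204.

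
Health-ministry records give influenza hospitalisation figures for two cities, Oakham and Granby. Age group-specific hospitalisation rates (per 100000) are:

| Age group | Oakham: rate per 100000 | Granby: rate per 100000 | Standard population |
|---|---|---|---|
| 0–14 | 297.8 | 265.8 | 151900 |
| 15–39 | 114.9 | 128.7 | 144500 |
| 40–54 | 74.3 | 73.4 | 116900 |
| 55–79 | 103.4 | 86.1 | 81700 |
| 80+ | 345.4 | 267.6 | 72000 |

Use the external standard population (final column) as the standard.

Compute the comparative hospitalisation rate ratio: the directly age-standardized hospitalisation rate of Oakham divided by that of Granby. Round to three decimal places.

1.106

Standard total = 567000; weights = 0.2679, 0.2549, 0.2062, 0.1441, 0.1270.
Oakham: 0.2679×297.8 + 0.2549×114.9 + 0.2062×74.3 + 0.1441×103.4 + 0.1270×345.4 = 183.1413 per 100000.
Granby: 0.2679×265.8 + 0.2549×128.7 + 0.2062×73.4 + 0.1441×86.1 + 0.1270×267.6 = 165.5277 per 100000.
Ratio = 183.1413 ÷ 165.5277 = 1.10641.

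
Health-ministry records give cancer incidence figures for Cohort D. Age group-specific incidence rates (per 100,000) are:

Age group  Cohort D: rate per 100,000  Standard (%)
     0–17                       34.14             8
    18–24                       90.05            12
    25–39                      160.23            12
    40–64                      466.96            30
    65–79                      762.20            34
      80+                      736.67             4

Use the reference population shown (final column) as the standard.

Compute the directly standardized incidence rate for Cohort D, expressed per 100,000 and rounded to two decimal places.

Standard weights: 0.08, 0.12, 0.12, 0.30, 0.34, 0.04.
Standardized rate: 0.0800×34.14 + 0.1200×90.05 + 0.1200×160.23 + 0.3000×466.96 + 0.3400×762.20 + 0.0400×736.67 = 461.4676 per 100,000.

461.47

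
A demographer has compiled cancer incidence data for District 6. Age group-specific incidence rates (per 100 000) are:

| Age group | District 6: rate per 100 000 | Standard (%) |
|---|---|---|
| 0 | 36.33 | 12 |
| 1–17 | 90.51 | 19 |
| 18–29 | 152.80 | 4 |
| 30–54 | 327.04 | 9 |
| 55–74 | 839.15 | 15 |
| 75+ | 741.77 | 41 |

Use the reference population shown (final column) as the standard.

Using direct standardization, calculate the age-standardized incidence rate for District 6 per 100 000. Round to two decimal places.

487.10

Standard weights: 0.12, 0.19, 0.04, 0.09, 0.15, 0.41.
Standardized rate: 0.1200×36.33 + 0.1900×90.51 + 0.0400×152.80 + 0.0900×327.04 + 0.1500×839.15 + 0.4100×741.77 = 487.1003 per 100 000.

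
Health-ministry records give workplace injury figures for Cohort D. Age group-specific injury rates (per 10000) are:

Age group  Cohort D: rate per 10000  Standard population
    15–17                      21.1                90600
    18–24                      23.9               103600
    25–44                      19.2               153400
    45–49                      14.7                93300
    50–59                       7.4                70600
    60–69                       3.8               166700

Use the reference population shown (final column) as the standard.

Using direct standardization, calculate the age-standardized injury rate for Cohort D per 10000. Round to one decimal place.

Standard total = 678200; weights = 0.1336, 0.1528, 0.2262, 0.1376, 0.1041, 0.2458.
Standardized rate: 0.1336×21.1 + 0.1528×23.9 + 0.2262×19.2 + 0.1376×14.7 + 0.1041×7.4 + 0.2458×3.8 = 14.5391 per 10000.

14.5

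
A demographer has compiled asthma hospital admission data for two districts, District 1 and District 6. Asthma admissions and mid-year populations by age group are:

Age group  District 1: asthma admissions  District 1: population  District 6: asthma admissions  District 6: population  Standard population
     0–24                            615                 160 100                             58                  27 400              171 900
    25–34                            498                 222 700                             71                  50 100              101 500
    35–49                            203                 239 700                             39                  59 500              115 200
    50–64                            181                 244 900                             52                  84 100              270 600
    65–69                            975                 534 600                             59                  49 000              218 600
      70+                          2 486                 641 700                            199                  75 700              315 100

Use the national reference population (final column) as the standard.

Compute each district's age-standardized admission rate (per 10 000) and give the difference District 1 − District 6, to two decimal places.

8.07

Age-specific rates per 10 000 for District 1: 38.41, 22.36, 8.47, 7.39, 18.24, 38.74.
For District 6: 21.17, 14.17, 6.55, 6.18, 12.04, 26.29.
Standard total = 1 192 900; weights = 0.1441, 0.0851, 0.0966, 0.2268, 0.1833, 0.2641.
District 1: 0.1441×38.41 + 0.0851×22.36 + 0.0966×8.47 + 0.2268×7.39 + 0.1833×18.24 + 0.2641×38.74 = 23.5079 per 10 000.
District 6: 0.1441×21.17 + 0.0851×14.17 + 0.0966×6.55 + 0.2268×6.18 + 0.1833×12.04 + 0.2641×26.29 = 15.4421 per 10 000.
Difference = 23.5079 − 15.4421 = 8.0658.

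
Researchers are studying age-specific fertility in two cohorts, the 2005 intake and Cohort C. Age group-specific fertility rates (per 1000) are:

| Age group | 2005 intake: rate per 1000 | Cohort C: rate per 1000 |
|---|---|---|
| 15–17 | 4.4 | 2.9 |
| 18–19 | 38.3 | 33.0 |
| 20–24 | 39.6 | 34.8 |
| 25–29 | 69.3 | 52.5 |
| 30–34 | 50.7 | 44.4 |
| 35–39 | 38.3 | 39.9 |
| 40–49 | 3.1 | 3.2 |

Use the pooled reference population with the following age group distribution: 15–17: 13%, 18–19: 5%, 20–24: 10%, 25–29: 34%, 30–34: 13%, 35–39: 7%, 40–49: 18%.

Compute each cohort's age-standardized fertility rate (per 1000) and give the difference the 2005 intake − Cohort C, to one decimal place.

Standard weights: 0.13, 0.05, 0.10, 0.34, 0.13, 0.07, 0.18.
The 2005 intake: 0.1300×4.4 + 0.0500×38.3 + 0.1000×39.6 + 0.3400×69.3 + 0.1300×50.7 + 0.0700×38.3 + 0.1800×3.1 = 39.8390 per 1000.
Cohort C: 0.1300×2.9 + 0.0500×33.0 + 0.1000×34.8 + 0.3400×52.5 + 0.1300×44.4 + 0.0700×39.9 + 0.1800×3.2 = 32.4980 per 1000.
Difference = 39.8390 − 32.4980 = 7.3410.

7.3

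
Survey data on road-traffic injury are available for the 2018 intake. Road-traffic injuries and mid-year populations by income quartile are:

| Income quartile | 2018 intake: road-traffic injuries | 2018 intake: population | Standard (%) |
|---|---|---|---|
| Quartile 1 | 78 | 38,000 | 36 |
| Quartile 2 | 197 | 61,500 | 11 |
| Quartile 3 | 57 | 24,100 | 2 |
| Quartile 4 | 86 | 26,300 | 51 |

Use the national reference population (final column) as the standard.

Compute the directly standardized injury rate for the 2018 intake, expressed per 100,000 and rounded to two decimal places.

Income-specific rates per 100,000 for the 2018 intake: 205.26, 320.33, 236.51, 327.00.
Standard weights: 0.36, 0.11, 0.02, 0.51.
Standardized rate: 0.3600×205.26 + 0.1100×320.33 + 0.0200×236.51 + 0.5100×327.00 = 280.6289 per 100,000.

280.63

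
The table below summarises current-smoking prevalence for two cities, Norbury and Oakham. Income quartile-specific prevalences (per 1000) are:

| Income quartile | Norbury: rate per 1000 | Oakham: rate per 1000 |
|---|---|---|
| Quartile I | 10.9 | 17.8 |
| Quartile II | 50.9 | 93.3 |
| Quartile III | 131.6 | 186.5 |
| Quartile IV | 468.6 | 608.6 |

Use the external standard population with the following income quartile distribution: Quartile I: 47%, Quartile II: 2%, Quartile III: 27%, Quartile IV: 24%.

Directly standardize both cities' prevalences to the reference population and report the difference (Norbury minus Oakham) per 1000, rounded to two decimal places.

Standard weights: 0.47, 0.02, 0.27, 0.24.
Norbury: 0.4700×10.9 + 0.0200×50.9 + 0.2700×131.6 + 0.2400×468.6 = 154.1370 per 1000.
Oakham: 0.4700×17.8 + 0.0200×93.3 + 0.2700×186.5 + 0.2400×608.6 = 206.6510 per 1000.
Difference = 154.1370 − 206.6510 = -52.5140.

-52.51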